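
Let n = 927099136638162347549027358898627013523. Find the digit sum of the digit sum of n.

12

First digit sum: 183.
1+8+3 = 12.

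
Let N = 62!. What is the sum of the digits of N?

306

62! = 31469973260387937525653122354950764088012280797258232192163168247821107200000000000000
Sum of its 86 digits: 306.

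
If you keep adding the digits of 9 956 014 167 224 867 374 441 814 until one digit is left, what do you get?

5

9+9+5+6+0+1+4+1+6+7+2+2+4+8+6+7+3+7+4+4+4+1+8+1+4 = 113
1+1+3 = 5
(Equivalently, 9 956 014 167 224 867 374 441 814 mod 9 = 5.)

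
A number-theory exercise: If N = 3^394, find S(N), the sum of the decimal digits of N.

3^394 = 96777491202405110716686243588387923479434773131395494873623077104611914336876452889683537077430911053710497029938759824234471595434601600403491199526111463687188320060027864461513420211369
Sum of its 188 digits: 810.

810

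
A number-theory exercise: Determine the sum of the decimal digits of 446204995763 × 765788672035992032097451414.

446204995763 × 765788672035992032097451414 = 341698731161173221265545068186968358882
Sum of its 39 digits: 179.

179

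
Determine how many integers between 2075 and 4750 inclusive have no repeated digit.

1335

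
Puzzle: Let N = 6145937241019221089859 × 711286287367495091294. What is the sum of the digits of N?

6145937241019221089859 × 711286287367495091294 = 4371520882558187632113454599559503382587546
Sum of its 43 digits: 201.

201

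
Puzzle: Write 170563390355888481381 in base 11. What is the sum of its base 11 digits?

121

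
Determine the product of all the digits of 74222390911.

7×4×2×2×2×3×9×0×9×1×1 = 0

0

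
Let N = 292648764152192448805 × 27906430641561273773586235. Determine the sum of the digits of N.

208

292648764152192448805 × 27906430641561273773586235 = 8166782439151781816851724984220652231490199175
Sum of its 46 digits: 208.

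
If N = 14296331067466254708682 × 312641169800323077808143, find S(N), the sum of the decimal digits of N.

213

14296331067466254708682 × 312641169800323077808143 = 4469621668785351421452862369231498333552397526
Sum of its 46 digits: 213.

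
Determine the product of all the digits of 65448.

6×5×4×4×8 = 3840

3840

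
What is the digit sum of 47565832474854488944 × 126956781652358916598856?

47565832474854488944 × 126956781652358916598856 = 6038805007622784300149085101803284535048064
Sum of its 43 digits: 158.

158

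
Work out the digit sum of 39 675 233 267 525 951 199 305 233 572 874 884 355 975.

3+9+6+7+5+2+3+3+2+6+7+5+2+5+9+5+1+1+9+9+3+0+5+2+3+3+5+7+2+8+7+4+8+8+4+3+5+5+9+7+5 = 202

202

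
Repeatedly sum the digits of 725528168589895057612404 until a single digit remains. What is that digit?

9

7+2+5+5+2+8+1+6+8+5+8+9+8+9+5+0+5+7+6+1+2+4+0+4 = 117
1+1+7 = 9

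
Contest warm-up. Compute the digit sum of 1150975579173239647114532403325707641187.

165

1+1+5+0+9+7+5+5+7+9+1+7+3+2+3+9+6+4+7+1+1+4+5+3+2+4+0+3+3+2+5+7+0+7+6+4+1+1+8+7 = 165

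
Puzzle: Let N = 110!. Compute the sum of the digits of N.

657

110! = 15882455415227429404253703127090772871724410234473563207581748318444567162948183030959960131517678520479243672638179990208521148623422266876757623911219200000000000000000000000000
Sum of its 179 digits: 657.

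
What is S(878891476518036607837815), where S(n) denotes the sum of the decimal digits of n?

8+7+8+8+9+1+4+7+6+5+1+8+0+3+6+6+0+7+8+3+7+8+1+5 = 126

126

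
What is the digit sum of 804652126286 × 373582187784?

81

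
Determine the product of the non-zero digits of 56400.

5×6×4 = 120

120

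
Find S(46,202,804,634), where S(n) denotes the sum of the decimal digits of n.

39

4+6+2+0+2+8+0+4+6+3+4 = 39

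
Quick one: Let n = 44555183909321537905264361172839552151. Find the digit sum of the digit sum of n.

15

First digit sum: 159.
1+5+9 = 15.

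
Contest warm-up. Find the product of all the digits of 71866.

7×1×8×6×6 = 2016

2016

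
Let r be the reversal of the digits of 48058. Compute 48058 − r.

Reverse of 48058 is 85084.
48058 − 85084 = -37026

-37026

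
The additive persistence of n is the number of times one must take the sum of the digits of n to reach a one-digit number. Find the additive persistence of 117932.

2

117932 → 23 → 5 (2 steps)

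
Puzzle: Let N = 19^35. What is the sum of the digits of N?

208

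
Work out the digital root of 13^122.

The digital root of n equals n mod 9 (or 9 when 9 | n), so we need 13^122 mod 9.
13^122 ≡ 7 (mod 9), so the digital root is 7.

7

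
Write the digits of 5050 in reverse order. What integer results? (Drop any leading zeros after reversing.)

505

Reversing 5050 gives 505.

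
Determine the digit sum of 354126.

21

3+5+4+1+2+6 = 21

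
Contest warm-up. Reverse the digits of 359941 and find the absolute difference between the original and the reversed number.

Reverse of 359941 is 149953.
|359941 − 149953| = 209988

209988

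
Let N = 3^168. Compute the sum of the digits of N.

3^168 = 143341119796678074027577337316118932770382415738332565090012937927177499182473761
Sum of its 81 digits: 360.

360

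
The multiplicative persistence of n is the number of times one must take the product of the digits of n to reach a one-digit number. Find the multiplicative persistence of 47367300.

47367300 → 0 (1 step)

1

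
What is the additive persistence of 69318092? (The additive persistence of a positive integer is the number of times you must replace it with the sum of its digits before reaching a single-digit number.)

69318092 → 38 → 11 → 2 (3 steps)

3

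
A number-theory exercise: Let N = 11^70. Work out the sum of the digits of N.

11^70 = 7897469567994392174328988784504809847540729881935024059662581894710332201
Sum of its 73 digits: 367.

367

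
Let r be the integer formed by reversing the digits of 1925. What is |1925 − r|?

3366

Reverse of 1925 is 5291.
|1925 − 5291| = 3366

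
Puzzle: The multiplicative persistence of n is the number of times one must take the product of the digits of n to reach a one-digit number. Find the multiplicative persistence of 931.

3

931 → 27 → 14 → 4 (3 steps)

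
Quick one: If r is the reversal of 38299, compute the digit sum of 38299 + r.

26

Reversal of 38299 is 99283; 38299 + 99283 = 137582.
Digit sum of 137582: 1+3+7+5+8+2 = 26.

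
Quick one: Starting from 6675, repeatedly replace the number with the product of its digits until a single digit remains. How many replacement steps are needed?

6675 → 1260 → 0 (2 steps)

2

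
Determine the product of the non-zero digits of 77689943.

2286144

7×7×6×8×9×9×4×3 = 2286144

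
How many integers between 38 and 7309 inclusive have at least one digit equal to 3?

2682

The integers in [38, 7309] that have at least one digit equal to 3: 38, 39, 43, 53, 63, 73, …, 7308, 7309.
2682 qualify.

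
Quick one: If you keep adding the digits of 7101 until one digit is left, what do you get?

9

7+1+0+1 = 9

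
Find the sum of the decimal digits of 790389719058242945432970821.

7+9+0+3+8+9+7+1+9+0+5+8+2+4+2+9+4+5+4+3+2+9+7+0+8+2+1 = 128

128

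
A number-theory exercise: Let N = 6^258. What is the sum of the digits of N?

882

6^258 = 579458848406240214434223500888782946339168885292102639115348573677513995855323853219311343131022416265808170283823081861298536241983590416859000164507157759658643367825772134212782055832193117628399616
Sum of its 201 digits: 882.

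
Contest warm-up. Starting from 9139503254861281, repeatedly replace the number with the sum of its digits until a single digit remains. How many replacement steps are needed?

3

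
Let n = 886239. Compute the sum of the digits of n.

36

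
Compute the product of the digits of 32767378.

296352

3×2×7×6×7×3×7×8 = 296352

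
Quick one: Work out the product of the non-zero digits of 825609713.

8×2×5×6×9×7×1×3 = 90720

90720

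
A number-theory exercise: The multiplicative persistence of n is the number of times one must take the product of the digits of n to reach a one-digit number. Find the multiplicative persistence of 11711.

1

11711 → 7 (1 step)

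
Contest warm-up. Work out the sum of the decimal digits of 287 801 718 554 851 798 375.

2+8+7+8+0+1+7+1+8+5+5+4+8+5+1+7+9+8+3+7+5 = 109

109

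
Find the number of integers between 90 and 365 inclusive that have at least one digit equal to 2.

136

The integers in [90, 365] that have at least one digit equal to 2: 92, 102, 112, 120, 121, 122, …, 352, 362.
136 qualify.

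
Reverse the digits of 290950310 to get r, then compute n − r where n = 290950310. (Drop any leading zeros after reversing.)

277891218

Reverse of 290950310 is 13059092.
290950310 − 13059092 = 277891218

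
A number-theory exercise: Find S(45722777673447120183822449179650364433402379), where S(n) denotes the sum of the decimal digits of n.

192

4+5+7+2+2+7+7+7+6+7+3+4+4+7+1+2+0+1+8+3+8+2+2+4+4+9+1+7+9+6+5+0+3+6+4+4+3+3+4+0+2+3+7+9 = 192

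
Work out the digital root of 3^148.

The digital root of n equals n mod 9 (or 9 when 9 | n), so we need 3^148 mod 9.
3^148 ≡ 0 (mod 9), so the digital root is 9.

9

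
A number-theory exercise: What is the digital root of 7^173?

The digital root of n equals n mod 9 (or 9 when 9 | n), so we need 7^173 mod 9.
7^173 ≡ 4 (mod 9), so the digital root is 4.

4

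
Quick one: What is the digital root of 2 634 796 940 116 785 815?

2

2+6+3+4+7+9+6+9+4+0+1+1+6+7+8+5+8+1+5 = 92
9+2 = 11
1+1 = 2
(Equivalently, 2 634 796 940 116 785 815 mod 9 = 2.)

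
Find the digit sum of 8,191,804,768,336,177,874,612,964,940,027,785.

168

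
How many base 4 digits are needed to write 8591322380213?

8591322380213 in base 4 is 1331001102231333132311, which has 22 digits.

22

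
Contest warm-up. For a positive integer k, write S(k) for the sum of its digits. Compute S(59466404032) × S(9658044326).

2021

S(59466404032) = 5+9+4+6+6+4+0+4+0+3+2 = 43.
S(9658044326) = 9+6+5+8+0+4+4+3+2+6 = 47.
43 · 47 = 2021.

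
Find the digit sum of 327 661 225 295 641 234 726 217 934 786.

3+2+7+6+6+1+2+2+5+2+9+5+6+4+1+2+3+4+7+2+6+2+1+7+9+3+4+7+8+6 = 132

132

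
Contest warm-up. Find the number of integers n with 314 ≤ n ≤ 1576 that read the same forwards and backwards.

The integers in [314, 1576] that read the same forwards and backwards: 323, 333, 343, 353, 363, 373, …, 1441, 1551.
74 qualify.

74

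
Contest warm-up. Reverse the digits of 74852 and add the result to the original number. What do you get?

100699

Reverse of 74852 is 25847.
74852 + 25847 = 100699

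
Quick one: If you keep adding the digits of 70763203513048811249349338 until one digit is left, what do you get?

5

7+0+7+6+3+2+0+3+5+1+3+0+4+8+8+1+1+2+4+9+3+4+9+3+3+8 = 104
1+0+4 = 5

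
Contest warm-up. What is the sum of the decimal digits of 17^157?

827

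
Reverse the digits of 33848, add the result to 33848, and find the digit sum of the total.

Reversal of 33848 is 84833; 33848 + 84833 = 118681.
Digit sum of 118681: 1+1+8+6+8+1 = 25.

25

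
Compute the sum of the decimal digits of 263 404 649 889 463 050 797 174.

2+6+3+4+0+4+6+4+9+8+8+9+4+6+3+0+5+0+7+9+7+1+7+4 = 116

116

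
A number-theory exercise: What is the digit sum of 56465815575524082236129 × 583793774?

151

56465815575524082236129 × 583793774 = 32964391576823185996516108060846
Sum of its 32 digits: 151.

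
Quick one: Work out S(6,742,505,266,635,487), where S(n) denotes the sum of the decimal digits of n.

76

6+7+4+2+5+0+5+2+6+6+6+3+5+4+8+7 = 76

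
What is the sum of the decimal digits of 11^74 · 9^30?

504

11^74 · 9^30 = 4901556181665735457435525567418325710561727178186062947347189003838446387644517894608879389177081824876041
Sum of its 106 digits: 504.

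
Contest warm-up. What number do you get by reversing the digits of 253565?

565352

Reversing 253565 gives 565352.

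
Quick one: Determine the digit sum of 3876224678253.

3+8+7+6+2+2+4+6+7+8+2+5+3 = 63

63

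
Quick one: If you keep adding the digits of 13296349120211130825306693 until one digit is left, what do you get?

9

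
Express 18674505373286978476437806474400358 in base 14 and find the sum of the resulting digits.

18674505373286978476437806474400358 in base 14 is AB34C183BA956CBA5D27292B13AC3C.
Digit sum: 10+11+3+4+12+1+8+3+11+10+9+5+6+12+11+10+5+13+2+7+2+9+2+11+1+3+10+12+3+12 = 218.

218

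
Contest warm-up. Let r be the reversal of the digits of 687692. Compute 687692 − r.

390906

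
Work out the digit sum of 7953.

24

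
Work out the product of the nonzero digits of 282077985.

564480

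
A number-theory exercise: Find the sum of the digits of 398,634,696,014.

59

3+9+8+6+3+4+6+9+6+0+1+4 = 59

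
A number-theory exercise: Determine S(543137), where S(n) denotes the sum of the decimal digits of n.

23

5+4+3+1+3+7 = 23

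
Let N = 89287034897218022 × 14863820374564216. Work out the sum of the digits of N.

89287034897218022 × 14863820374564216 = 1327146448489695405005148991500752
Sum of its 34 digits: 146.

146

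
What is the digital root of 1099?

1

1+0+9+9 = 19
1+9 = 10
1+0 = 1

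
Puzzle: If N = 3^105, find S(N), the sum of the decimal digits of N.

225

3^105 = 125236737537878753441860054533045969266612127846243
Sum of its 51 digits: 225.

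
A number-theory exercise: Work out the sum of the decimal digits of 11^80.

409

11^80 = 204840021458546589812482594366668142542429986589197318528619143395036962199099876801
Sum of its 84 digits: 409.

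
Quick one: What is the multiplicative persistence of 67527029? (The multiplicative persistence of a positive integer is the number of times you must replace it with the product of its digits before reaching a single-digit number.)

1

67527029 → 0 (1 step)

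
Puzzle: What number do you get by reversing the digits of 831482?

Reversing 831482 gives 284138.

284138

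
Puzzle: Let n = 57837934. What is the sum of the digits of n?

46

5+7+8+3+7+9+3+4 = 46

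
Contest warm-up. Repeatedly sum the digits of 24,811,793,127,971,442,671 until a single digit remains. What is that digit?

5

2+4+8+1+1+7+9+3+1+2+7+9+7+1+4+4+2+6+7+1 = 86
8+6 = 14
1+4 = 5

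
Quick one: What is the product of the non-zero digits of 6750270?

2940

6×7×5×2×7 = 2940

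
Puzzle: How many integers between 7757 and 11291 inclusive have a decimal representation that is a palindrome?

36

The integers in [7757, 11291] that have a decimal representation that is a palindrome: 7777, 7887, 7997, 8008, 8118, 8228, …, 11111, 11211.
36 qualify.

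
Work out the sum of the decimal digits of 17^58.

307

17^58 = 232293704498620356223997771606208711490535455321318916906995032002459809
Sum of its 72 digits: 307.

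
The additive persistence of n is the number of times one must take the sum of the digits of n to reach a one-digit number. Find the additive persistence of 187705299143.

187705299143 → 56 → 11 → 2 (3 steps)

3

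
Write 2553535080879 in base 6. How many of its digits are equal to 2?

4

2553535080879 in base 6 is 5233024450502423.
The digit 2 appears 4 times.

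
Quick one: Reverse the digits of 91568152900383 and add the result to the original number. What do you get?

129869078086902

Reverse of 91568152900383 is 38300925186519.
91568152900383 + 38300925186519 = 129869078086902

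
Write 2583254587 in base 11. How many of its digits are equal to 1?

4

2583254587 in base 11 is 11061A8451.
The digit 1 appears 4 times.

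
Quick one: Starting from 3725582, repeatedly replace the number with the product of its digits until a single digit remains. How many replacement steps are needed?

3725582 → 16800 → 0 (2 steps)

2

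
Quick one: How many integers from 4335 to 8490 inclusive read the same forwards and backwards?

The integers in [4335, 8490] that read the same forwards and backwards: 4444, 4554, 4664, 4774, 4884, 4994, …, 8338, 8448.
41 qualify.

41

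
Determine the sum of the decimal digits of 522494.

5+2+2+4+9+4 = 26

26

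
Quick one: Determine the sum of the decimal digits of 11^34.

178

11^34 = 255476698618765889551019445759400441
Sum of its 36 digits: 178.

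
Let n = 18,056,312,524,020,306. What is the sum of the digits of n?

48

1+8+0+5+6+3+1+2+5+2+4+0+2+0+3+0+6 = 48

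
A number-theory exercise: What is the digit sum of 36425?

20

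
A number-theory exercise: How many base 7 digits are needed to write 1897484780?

1897484780 in base 7 is 65010232412, which has 11 digits.

11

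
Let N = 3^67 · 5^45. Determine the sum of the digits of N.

279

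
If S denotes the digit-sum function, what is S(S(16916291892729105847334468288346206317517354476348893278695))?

First digit sum: 289.
2+8+9 = 19.

19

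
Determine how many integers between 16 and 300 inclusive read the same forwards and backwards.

28

The integers in [16, 300] that read the same forwards and backwards: 22, 33, 44, 55, 66, 77, …, 282, 292.
28 qualify.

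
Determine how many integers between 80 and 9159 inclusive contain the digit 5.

3185

The integers in [80, 9159] that contain the digit 5: 85, 95, 105, 115, 125, 135, …, 9158, 9159.
3185 qualify.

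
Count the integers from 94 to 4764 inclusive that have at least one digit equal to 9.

The integers in [94, 4764] that have at least one digit equal to 9: 94, 95, 96, 97, 98, 99, …, 4749, 4759.
1210 qualify.

1210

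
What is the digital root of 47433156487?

7

4+7+4+3+3+1+5+6+4+8+7 = 52
5+2 = 7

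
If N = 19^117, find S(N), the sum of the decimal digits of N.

667

19^117 = 411311934911504016647150652529472419580747822916682050568615128490339424823289913811901963985338943711469268906636414510750463785047165942997047127939
Sum of its 150 digits: 667.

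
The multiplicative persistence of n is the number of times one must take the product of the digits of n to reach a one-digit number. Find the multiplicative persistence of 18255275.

2

18255275 → 28000 → 0 (2 steps)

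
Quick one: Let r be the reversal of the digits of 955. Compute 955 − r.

396

Reverse of 955 is 559.
955 − 559 = 396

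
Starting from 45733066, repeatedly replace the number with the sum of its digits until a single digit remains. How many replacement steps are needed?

45733066 → 34 → 7 (2 steps)

2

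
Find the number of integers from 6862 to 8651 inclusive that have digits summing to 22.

134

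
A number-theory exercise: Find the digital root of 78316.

7+8+3+1+6 = 25
2+5 = 7

7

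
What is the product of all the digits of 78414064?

7×8×4×1×4×0×6×4 = 0

0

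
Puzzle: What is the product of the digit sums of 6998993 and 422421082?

1325

S(6998993) = 6+9+9+8+9+9+3 = 53.
S(422421082) = 4+2+2+4+2+1+0+8+2 = 25.
53 · 25 = 1325.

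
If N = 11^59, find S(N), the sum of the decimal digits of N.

257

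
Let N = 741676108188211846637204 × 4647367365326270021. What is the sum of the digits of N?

175

741676108188211846637204 × 4647367365326270021 = 3446841340836091693161893015602229328461284
Sum of its 43 digits: 175.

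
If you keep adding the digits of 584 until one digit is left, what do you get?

5+8+4 = 17
1+7 = 8

8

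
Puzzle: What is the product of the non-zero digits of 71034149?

7×1×3×4×1×4×9 = 3024

3024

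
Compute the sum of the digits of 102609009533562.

1+0+2+6+0+9+0+0+9+5+3+3+5+6+2 = 51

51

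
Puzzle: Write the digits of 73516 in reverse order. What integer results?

61537

Reversing 73516 gives 61537.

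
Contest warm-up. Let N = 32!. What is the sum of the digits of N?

108

32! = 263130836933693530167218012160000000
Sum of its 36 digits: 108.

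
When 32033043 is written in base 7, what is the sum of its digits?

33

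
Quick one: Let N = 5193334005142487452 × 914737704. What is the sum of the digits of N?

5193334005142487452 × 914737704 = 4750538423969163164691290208
Sum of its 28 digits: 123.

123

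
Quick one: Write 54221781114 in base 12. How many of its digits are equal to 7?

54221781114 in base 12 is A612921676.
The digit 7 appears 1 time.

1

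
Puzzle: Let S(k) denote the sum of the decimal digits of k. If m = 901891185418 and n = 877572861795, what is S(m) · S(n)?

S(901891185418) = 9+0+1+8+9+1+1+8+5+4+1+8 = 55.
S(877572861795) = 8+7+7+5+7+2+8+6+1+7+9+5 = 72.
55 · 72 = 3960.

3960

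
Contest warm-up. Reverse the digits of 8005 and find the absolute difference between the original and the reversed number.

Reverse of 8005 is 5008.
|8005 − 5008| = 2997

2997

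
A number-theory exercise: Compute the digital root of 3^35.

The digital root of n equals n mod 9 (or 9 when 9 | n), so we need 3^35 mod 9.
3^35 ≡ 0 (mod 9), so the digital root is 9.

9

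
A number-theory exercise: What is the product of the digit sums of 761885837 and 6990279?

S(761885837) = 7+6+1+8+8+5+8+3+7 = 53.
S(6990279) = 6+9+9+0+2+7+9 = 42.
53 · 42 = 2226.

2226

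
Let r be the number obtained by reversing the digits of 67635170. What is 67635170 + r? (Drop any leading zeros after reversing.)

Reverse of 67635170 is 7153676.
67635170 + 7153676 = 74788846

74788846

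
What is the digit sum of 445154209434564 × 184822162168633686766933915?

445154209434564 × 184822162168633686766933915 = 82274363486164911524138363743284104838060
Sum of its 41 digits: 168.

168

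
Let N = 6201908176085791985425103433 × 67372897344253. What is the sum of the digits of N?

6201908176085791985425103433 × 67372897344253 = 417840522885911421939533143164403533120549
Sum of its 42 digits: 162.

162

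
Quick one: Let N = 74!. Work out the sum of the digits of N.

378

74! = 330788544151938641225953028221253782145683251820934971170611926835411235700971565459250872320000000000000000
Sum of its 108 digits: 378.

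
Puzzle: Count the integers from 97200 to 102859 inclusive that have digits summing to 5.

31

The integers in [97200, 102859] that have digits summing to 5: 100004, 100013, 100022, 100031, 100040, 100103, …, 102110, 102200.
31 qualify.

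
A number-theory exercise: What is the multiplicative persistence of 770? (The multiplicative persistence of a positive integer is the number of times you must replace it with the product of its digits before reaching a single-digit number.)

770 → 0 (1 step)

1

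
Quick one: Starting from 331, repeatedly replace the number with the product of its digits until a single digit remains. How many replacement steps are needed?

331 → 9 (1 step)

1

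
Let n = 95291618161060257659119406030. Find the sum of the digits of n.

113

9+5+2+9+1+6+1+8+1+6+1+0+6+0+2+5+7+6+5+9+1+1+9+4+0+6+0+3+0 = 113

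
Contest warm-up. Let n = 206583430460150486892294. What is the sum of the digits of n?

2+0+6+5+8+3+4+3+0+4+6+0+1+5+0+4+8+6+8+9+2+2+9+4 = 99

99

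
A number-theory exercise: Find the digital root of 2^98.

4

The digital root of n equals n mod 9 (or 9 when 9 | n), so we need 2^98 mod 9.
2^98 ≡ 4 (mod 9), so the digital root is 4.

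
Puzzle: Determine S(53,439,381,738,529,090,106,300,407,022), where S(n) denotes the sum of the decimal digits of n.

104

5+3+4+3+9+3+8+1+7+3+8+5+2+9+0+9+0+1+0+6+3+0+0+4+0+7+0+2+2 = 104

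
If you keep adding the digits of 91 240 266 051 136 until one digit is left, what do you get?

1

9+1+2+4+0+2+6+6+0+5+1+1+3+6 = 46
4+6 = 10
1+0 = 1
(Equivalently, 91 240 266 051 136 mod 9 = 1.)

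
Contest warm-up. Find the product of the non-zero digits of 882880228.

262144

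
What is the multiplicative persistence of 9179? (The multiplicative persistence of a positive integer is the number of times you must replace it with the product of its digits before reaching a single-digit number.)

9179 → 567 → 210 → 0 (3 steps)

3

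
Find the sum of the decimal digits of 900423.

18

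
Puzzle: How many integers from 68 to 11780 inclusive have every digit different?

The integers in [68, 11780] that have every digit different: 68, 69, 70, 71, 72, 73, …, 10986, 10987.
5549 qualify.

5549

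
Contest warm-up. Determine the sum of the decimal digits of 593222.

23

5+9+3+2+2+2 = 23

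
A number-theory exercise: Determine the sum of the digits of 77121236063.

7+7+1+2+1+2+3+6+0+6+3 = 38

38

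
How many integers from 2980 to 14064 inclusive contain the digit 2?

The integers in [2980, 14064] that contain the digit 2: 2980, 2981, 2982, 2983, 2984, 2985, …, 14052, 14062.
3746 qualify.

3746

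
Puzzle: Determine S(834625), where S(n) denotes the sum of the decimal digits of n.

28

8+3+4+6+2+5 = 28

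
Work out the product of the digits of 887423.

8×8×7×4×2×3 = 10752

10752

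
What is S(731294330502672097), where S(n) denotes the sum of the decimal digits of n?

7+3+1+2+9+4+3+3+0+5+0+2+6+7+2+0+9+7 = 70

70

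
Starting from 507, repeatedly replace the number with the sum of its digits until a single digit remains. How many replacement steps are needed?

2

507 → 12 → 3 (2 steps)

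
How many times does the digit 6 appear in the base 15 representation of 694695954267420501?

694695954267420501 in base 15 is 18BE3E1023B72DD6.
The digit 6 appears 1 time.

1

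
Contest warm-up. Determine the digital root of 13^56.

7

The digital root of n equals n mod 9 (or 9 when 9 | n), so we need 13^56 mod 9.
13^56 ≡ 7 (mod 9), so the digital root is 7.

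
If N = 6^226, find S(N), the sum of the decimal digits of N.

765

6^226 = 72808584308490890141926620945782505148037866307552415175805644787089734445217169198322220264578432279576387521927847063841024440930662045065226066917781611622222831790646624256
Sum of its 176 digits: 765.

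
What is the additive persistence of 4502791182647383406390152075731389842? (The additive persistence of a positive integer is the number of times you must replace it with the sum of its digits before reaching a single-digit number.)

4502791182647383406390152075731389842 → 157 → 13 → 4 (3 steps)

3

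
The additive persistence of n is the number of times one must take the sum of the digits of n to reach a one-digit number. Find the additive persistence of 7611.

2

7611 → 15 → 6 (2 steps)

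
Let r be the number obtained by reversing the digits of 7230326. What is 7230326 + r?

Reverse of 7230326 is 6230327.
7230326 + 6230327 = 13460653

13460653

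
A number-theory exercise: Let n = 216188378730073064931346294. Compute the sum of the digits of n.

115

2+1+6+1+8+8+3+7+8+7+3+0+0+7+3+0+6+4+9+3+1+3+4+6+2+9+4 = 115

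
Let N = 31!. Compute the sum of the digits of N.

31! = 8222838654177922817725562880000000
Sum of its 34 digits: 135.

135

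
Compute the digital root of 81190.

1

8+1+1+9+0 = 19
1+9 = 10
1+0 = 1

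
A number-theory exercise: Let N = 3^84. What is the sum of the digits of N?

3^84 = 11972515182562019788602740026717047105681
Sum of its 41 digits: 162.

162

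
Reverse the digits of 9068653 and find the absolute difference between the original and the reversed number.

5500044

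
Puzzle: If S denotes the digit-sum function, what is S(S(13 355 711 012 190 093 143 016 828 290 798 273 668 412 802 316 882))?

First digit sum: 196.
1+9+6 = 16.

16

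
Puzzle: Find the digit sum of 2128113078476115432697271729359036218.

153

2+1+2+8+1+1+3+0+7+8+4+7+6+1+1+5+4+3+2+6+9+7+2+7+1+7+2+9+3+5+9+0+3+6+2+1+8 = 153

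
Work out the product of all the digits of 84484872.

458752

8×4×4×8×4×8×7×2 = 458752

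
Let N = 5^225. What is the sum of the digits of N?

764

5^225 = 18546030753437106928658676307738197566837823893788955012265195294587906700478146794986560413616042187681694595680005795135247836924463626928627490997314453125
Sum of its 158 digits: 764.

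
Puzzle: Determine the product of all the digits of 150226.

0

1×5×0×2×2×6 = 0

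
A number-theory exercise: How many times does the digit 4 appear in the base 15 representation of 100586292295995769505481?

1

100586292295995769505481 in base 15 is 480D9AB5D2581BC36956.
The digit 4 appears 1 time.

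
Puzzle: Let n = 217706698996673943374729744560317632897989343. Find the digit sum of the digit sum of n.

First digit sum: 242.
2+4+2 = 8.

8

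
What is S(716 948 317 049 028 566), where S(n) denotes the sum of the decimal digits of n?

7+1+6+9+4+8+3+1+7+0+4+9+0+2+8+5+6+6 = 86

86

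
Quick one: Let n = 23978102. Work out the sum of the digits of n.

32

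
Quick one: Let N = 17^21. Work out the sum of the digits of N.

116

17^21 = 69091933913008732880827217
Sum of its 26 digits: 116.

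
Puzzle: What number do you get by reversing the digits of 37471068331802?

20813386017473

Reversing 37471068331802 gives 20813386017473.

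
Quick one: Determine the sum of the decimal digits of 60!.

60! = 8320987112741390144276341183223364380754172606361245952449277696409600000000000000
Sum of its 82 digits: 288.

288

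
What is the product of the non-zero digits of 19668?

2592

1×9×6×6×8 = 2592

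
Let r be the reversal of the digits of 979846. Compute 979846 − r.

330867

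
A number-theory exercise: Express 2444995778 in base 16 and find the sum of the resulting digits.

68

2444995778 in base 16 is 91BBACC2.
Digit sum: 9+1+11+11+10+12+12+2 = 68.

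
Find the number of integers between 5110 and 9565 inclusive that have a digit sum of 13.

The integers in [5110, 9565] that have a digit sum of 13: 5116, 5125, 5134, 5143, 5152, 5161, …, 9310, 9400.
135 qualify.

135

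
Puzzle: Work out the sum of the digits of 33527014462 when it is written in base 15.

33527014462 in base 15 is D135C0327.
Digit sum: 13+1+3+5+12+0+3+2+7 = 46.

46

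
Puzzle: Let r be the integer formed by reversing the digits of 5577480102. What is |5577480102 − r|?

3566632347

Reverse of 5577480102 is 2010847755.
|5577480102 − 2010847755| = 3566632347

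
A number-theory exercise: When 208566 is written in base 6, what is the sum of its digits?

208566 in base 6 is 4245330.
Digit sum: 4+2+4+5+3+3+0 = 21.

21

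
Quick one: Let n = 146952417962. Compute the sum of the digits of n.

56

1+4+6+9+5+2+4+1+7+9+6+2 = 56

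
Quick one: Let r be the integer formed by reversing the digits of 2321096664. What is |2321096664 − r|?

2345804568

Reverse of 2321096664 is 4666901232.
|2321096664 − 4666901232| = 2345804568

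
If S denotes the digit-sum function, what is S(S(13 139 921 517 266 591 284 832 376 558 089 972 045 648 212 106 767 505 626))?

First digit sum: 250.
2+5+0 = 7.

7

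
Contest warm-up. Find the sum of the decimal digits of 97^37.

97^37 = 32400683201884223044780182071920076485230510952268929571199680712587130337
Sum of its 74 digits: 295.

295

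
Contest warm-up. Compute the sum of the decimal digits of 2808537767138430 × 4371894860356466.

2808537767138430 × 4371894860356466 = 12278631829269527249170567588380
Sum of its 32 digits: 153.

153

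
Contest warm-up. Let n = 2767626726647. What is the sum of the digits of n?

2+7+6+7+6+2+6+7+2+6+6+4+7 = 68

68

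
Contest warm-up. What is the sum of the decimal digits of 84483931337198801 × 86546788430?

84483931337198801 × 86546788430 = 7311812931175191618996672430
Sum of its 28 digits: 121.

121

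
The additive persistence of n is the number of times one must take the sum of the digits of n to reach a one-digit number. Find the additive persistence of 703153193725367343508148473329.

703153193725367343508148473329 → 126 → 9 (2 steps)

2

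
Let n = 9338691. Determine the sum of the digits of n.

9+3+3+8+6+9+1 = 39

39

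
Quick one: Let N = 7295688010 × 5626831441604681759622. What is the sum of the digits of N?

7295688010 × 5626831441604681759622 = 41051606682806291873539927532220
Sum of its 32 digits: 132.

132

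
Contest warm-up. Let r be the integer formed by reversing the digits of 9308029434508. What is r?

8054349208039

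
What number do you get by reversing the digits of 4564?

Reversing 4564 gives 4654.

4654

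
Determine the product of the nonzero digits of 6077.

6×7×7 = 294

294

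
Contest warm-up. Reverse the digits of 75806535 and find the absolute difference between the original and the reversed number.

22245678

Reverse of 75806535 is 53560857.
|75806535 − 53560857| = 22245678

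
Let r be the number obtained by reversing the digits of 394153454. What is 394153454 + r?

848504947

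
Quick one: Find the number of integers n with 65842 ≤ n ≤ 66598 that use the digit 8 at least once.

The integers in [65842, 66598] that use the digit 8 at least once: 65842, 65843, 65844, 65845, 65846, 65847, …, 66589, 66598.
191 qualify.

191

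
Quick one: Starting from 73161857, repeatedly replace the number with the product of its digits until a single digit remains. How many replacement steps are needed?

73161857 → 35280 → 0 (2 steps)

2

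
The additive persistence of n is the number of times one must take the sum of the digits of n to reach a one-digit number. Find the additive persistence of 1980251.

2

1980251 → 26 → 8 (2 steps)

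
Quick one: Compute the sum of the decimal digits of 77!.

432

77! = 145183092028285869634070784086308284983740379224208358846781574688061991349156420080065207861248000000000000000000
Sum of its 114 digits: 432.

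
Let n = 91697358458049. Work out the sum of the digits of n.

9+1+6+9+7+3+5+8+4+5+8+0+4+9 = 78

78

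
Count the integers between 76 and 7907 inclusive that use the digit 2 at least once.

The integers in [76, 7907] that use the digit 2 at least once: 82, 92, 102, 112, 120, 121, …, 7892, 7902.
2862 qualify.

2862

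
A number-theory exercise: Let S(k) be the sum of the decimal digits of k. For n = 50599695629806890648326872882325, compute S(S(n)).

8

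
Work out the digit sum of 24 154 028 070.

33

2+4+1+5+4+0+2+8+0+7+0 = 33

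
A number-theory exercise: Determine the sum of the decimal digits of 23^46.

274

23^46 = 435993943892672664200353461405376235401663658494141675420261489
Sum of its 63 digits: 274.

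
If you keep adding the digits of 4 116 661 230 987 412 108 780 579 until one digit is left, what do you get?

4+1+1+6+6+6+1+2+3+0+9+8+7+4+1+2+1+0+8+7+8+0+5+7+9 = 106
1+0+6 = 7

7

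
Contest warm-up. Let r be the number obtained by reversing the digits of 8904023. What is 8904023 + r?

Reverse of 8904023 is 3204098.
8904023 + 3204098 = 12108121

12108121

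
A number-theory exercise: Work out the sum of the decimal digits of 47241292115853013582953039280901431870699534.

181

4+7+2+4+1+2+9+2+1+1+5+8+5+3+0+1+3+5+8+2+9+5+3+0+3+9+2+8+0+9+0+1+4+3+1+8+7+0+6+9+9+5+3+4 = 181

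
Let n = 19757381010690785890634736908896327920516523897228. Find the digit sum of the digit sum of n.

10

First digit sum: 244.
2+4+4 = 10.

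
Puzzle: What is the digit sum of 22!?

72

22! = 1124000727777607680000
Sum of its 22 digits: 72.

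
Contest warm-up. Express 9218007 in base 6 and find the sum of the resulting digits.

9218007 in base 6 is 525323543.
Digit sum: 5+2+5+3+2+3+5+4+3 = 32.

32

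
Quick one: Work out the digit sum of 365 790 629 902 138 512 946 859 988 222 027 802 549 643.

200

3+6+5+7+9+0+6+2+9+9+0+2+1+3+8+5+1+2+9+4+6+8+5+9+9+8+8+2+2+2+0+2+7+8+0+2+5+4+9+6+4+3 = 200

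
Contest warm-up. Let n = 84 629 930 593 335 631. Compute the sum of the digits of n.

8+4+6+2+9+9+3+0+5+9+3+3+3+5+6+3+1 = 79

79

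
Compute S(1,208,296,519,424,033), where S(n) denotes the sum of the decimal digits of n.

1+2+0+8+2+9+6+5+1+9+4+2+4+0+3+3 = 59

59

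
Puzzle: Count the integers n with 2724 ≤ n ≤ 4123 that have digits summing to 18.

103

The integers in [2724, 4123] that have digits summing to 18: 2727, 2736, 2745, 2754, 2763, 2772, …, 4086, 4095.
103 qualify.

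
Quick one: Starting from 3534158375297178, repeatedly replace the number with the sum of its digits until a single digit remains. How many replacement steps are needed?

3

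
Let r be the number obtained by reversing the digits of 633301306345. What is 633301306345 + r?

1176904409681

Reverse of 633301306345 is 543603103336.
633301306345 + 543603103336 = 1176904409681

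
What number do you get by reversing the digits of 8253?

3528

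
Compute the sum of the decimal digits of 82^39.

343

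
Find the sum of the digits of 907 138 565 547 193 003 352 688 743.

122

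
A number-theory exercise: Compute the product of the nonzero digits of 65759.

6×5×7×5×9 = 9450

9450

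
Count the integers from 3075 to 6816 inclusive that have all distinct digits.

1878

The integers in [3075, 6816] that have all distinct digits: 3075, 3076, 3078, 3079, 3081, 3082, …, 6814, 6815.
1878 qualify.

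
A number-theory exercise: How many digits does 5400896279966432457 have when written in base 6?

25

5400896279966432457 in base 6 is 1050111215402304223435053, which has 25 digits.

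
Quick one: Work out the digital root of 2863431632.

2+8+6+3+4+3+1+6+3+2 = 38
3+8 = 11
1+1 = 2

2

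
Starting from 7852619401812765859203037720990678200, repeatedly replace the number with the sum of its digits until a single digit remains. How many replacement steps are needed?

3

7852619401812765859203037720990678200 → 159 → 15 → 6 (3 steps)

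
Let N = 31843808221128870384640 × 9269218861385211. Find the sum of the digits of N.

31843808221128870384640 × 9269218861385211 = 295167227781621169289598685984777559040
Sum of its 39 digits: 207.

207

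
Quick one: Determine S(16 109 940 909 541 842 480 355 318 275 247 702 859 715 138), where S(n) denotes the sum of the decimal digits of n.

1+6+1+0+9+9+4+0+9+0+9+5+4+1+8+4+2+4+8+0+3+5+5+3+1+8+2+7+5+2+4+7+7+0+2+8+5+9+7+1+5+1+3+8 = 192

192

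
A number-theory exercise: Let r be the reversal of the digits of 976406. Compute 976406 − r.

371727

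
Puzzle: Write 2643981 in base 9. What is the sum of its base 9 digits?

45

2643981 in base 9 is 4868766.
Digit sum: 4+8+6+8+7+6+6 = 45.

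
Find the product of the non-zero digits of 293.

54

2×9×3 = 54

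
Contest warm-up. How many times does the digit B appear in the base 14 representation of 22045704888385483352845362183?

22045704888385483352845362183 in base 14 is 6C0496979BD3160CADA673D43.
The digit B appears 1 time.

1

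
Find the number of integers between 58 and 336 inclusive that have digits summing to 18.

The integers in [58, 336] that have digits summing to 18: 99, 189, 198, 279, 288, 297.
6 qualify.

6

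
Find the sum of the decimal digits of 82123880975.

8+2+1+2+3+8+8+0+9+7+5 = 53

53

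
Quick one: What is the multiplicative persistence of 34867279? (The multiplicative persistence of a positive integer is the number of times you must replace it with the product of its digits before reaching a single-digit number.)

2

34867279 → 508032 → 0 (2 steps)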